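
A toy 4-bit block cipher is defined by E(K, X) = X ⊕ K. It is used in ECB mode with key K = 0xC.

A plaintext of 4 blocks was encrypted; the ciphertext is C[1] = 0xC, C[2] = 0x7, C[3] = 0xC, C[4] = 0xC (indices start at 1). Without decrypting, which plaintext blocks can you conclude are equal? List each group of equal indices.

P[1] = P[3] = P[4]

ECB encrypts each block independently with the same key, so equal ciphertext blocks imply equal plaintext blocks.
C[1] = C[3] = C[4] = 0xC, so P[1] = P[3] = P[4].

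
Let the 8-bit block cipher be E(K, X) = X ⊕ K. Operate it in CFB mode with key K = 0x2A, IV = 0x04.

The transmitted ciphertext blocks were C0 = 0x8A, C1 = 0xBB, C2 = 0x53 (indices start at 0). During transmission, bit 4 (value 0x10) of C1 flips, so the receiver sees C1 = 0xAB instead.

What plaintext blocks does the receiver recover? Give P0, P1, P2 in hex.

CFB decryption: P_i = C_i ⊕ E(K, C_{i−1}), with C_{−1} = IV.
Only C1 changed, to 0xAB. In CFB, a change in C_i flips the same bit in P_i and garbles P_{i+1}. Decrypting the received ciphertext:
P0: E(K, 0x04) = 0x2E; 0x8A ⊕ 0x2E = 0xA4.
P1: E(K, 0x8A) = 0xA0; 0xAB ⊕ 0xA0 = 0x0B.
P2: E(K, 0xAB) = 0x81; 0x53 ⊕ 0x81 = 0xD2.
Blocks that differ from the original plaintext: P1, P2.

P0 = 0xA4, P1 = 0x0B, P2 = 0xD2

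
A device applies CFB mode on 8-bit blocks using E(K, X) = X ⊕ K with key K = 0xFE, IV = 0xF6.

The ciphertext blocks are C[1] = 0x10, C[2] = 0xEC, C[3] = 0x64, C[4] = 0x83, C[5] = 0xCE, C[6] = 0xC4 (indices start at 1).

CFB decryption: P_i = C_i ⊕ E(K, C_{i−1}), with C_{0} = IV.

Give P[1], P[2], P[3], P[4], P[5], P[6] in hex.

P[1] = 0x18, P[2] = 0x02, P[3] = 0x76, P[4] = 0x19, P[5] = 0xB3, P[6] = 0xF4

P[1]: E(K, 0xF6) = 0x08; 0x10 ⊕ 0x08 = 0x18.
P[2]: E(K, 0x10) = 0xEE; 0xEC ⊕ 0xEE = 0x02.
P[3]: E(K, 0xEC) = 0x12; 0x64 ⊕ 0x12 = 0x76.
P[4]: E(K, 0x64) = 0x9A; 0x83 ⊕ 0x9A = 0x19.
P[5]: E(K, 0x83) = 0x7D; 0xCE ⊕ 0x7D = 0xB3.
P[6]: E(K, 0xCE) = 0x30; 0xC4 ⊕ 0x30 = 0xF4.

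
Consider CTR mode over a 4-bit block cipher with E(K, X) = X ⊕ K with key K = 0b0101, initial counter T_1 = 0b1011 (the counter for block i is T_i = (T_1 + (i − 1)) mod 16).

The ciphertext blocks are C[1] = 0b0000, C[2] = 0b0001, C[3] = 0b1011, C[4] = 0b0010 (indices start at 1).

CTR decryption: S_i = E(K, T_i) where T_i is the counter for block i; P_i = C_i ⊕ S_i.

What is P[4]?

P[4] = 0b1001

P[4]: T = 0b1110, S = E(K, T) = 0b1011; 0b0010 ⊕ 0b1011 = 0b1001.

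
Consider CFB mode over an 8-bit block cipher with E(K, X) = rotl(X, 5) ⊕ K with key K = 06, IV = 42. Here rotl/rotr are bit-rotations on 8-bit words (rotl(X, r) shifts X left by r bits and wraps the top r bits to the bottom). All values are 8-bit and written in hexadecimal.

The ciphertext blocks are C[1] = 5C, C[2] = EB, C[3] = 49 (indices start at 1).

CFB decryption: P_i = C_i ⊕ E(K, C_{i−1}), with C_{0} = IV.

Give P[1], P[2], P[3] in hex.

P[1]: E(K, 42) = 4E; 5C ⊕ 4E = 12.
P[2]: E(K, 5C) = 8D; EB ⊕ 8D = 66.
P[3]: E(K, EB) = 7B; 49 ⊕ 7B = 32.

P[1] = 12, P[2] = 66, P[3] = 32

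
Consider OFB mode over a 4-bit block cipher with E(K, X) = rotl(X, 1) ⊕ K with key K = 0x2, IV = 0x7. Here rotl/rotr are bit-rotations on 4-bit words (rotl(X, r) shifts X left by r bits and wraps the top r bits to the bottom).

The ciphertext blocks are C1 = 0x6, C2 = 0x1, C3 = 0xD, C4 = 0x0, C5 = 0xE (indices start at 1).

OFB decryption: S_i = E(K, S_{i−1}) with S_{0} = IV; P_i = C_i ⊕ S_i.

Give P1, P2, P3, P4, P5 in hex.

P1 = 0xA, P2 = 0xA, P3 = 0x8, P4 = 0x8, P5 = 0xD

P1: S = E(K, 0x7) = 0xC; 0x6 ⊕ 0xC = 0xA.
P2: S = E(K, 0xC) = 0xB; 0x1 ⊕ 0xB = 0xA.
P3: S = E(K, 0xB) = 0x5; 0xD ⊕ 0x5 = 0x8.
P4: S = E(K, 0x5) = 0x8; 0x0 ⊕ 0x8 = 0x8.
P5: S = E(K, 0x8) = 0x3; 0xE ⊕ 0x3 = 0xD.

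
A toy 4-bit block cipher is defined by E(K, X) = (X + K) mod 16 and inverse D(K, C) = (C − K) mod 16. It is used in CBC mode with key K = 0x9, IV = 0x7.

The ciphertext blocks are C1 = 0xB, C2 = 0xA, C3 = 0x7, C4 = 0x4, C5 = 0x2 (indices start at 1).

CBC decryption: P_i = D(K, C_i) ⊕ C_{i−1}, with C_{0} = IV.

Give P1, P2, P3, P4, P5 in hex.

P1 = 0x5, P2 = 0xA, P3 = 0x4, P4 = 0xC, P5 = 0xD

P1: D(K, 0xB) = 0x2; 0x2 ⊕ 0x7 = 0x5.
P2: D(K, 0xA) = 0x1; 0x1 ⊕ 0xB = 0xA.
P3: D(K, 0x7) = 0xE; 0xE ⊕ 0xA = 0x4.
P4: D(K, 0x4) = 0xB; 0xB ⊕ 0x7 = 0xC.
P5: D(K, 0x2) = 0x9; 0x9 ⊕ 0x4 = 0xD.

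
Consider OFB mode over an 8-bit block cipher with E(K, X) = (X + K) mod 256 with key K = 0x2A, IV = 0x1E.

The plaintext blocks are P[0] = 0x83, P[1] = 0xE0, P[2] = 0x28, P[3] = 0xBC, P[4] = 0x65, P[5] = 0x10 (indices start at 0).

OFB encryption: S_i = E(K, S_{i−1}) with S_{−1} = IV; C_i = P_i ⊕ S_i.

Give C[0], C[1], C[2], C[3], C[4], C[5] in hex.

C[0] = 0xCB, C[1] = 0x92, C[2] = 0xB4, C[3] = 0x7A, C[4] = 0x95, C[5] = 0x0A

C[0]: S = E(K, 0x1E) = 0x48; 0x83 ⊕ 0x48 = 0xCB.
C[1]: S = E(K, 0x48) = 0x72; 0xE0 ⊕ 0x72 = 0x92.
C[2]: S = E(K, 0x72) = 0x9C; 0x28 ⊕ 0x9C = 0xB4.
C[3]: S = E(K, 0x9C) = 0xC6; 0xBC ⊕ 0xC6 = 0x7A.
C[4]: S = E(K, 0xC6) = 0xF0; 0x65 ⊕ 0xF0 = 0x95.
C[5]: S = E(K, 0xF0) = 0x1A; 0x10 ⊕ 0x1A = 0x0A.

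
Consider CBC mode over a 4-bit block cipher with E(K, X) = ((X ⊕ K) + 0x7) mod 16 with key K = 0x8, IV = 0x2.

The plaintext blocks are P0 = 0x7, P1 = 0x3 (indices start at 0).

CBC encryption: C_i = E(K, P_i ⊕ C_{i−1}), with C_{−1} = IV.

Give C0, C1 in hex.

C0: P0 ⊕ 0x2 = 0x5; E(K, 0x5) = 0x4.
C1: P1 ⊕ 0x4 = 0x7; E(K, 0x7) = 0x6.

C0 = 0x4, C1 = 0x6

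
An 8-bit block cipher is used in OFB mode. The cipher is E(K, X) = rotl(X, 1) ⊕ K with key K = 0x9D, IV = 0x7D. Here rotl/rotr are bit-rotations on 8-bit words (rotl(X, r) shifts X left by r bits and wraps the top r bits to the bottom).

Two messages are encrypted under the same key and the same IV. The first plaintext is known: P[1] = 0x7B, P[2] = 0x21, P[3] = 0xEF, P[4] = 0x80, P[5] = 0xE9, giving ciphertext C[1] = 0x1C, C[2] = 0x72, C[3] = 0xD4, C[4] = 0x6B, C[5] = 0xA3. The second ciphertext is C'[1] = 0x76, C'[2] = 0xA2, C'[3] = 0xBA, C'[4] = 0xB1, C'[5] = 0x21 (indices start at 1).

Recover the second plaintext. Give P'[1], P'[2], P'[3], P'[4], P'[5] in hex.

P'[1] = 0x11, P'[2] = 0xF1, P'[3] = 0x81, P'[4] = 0x5A, P'[5] = 0x6B

In OFB with a reused IV, both messages share the same keystream S_i, so C_i ⊕ C'_i = P_i ⊕ P'_i and thus P'_i = P_i ⊕ C_i ⊕ C'_i.
P'[1]: 0x7B ⊕ 0x1C ⊕ 0x76 = 0x11.
P'[2]: 0x21 ⊕ 0x72 ⊕ 0xA2 = 0xF1.
P'[3]: 0xEF ⊕ 0xD4 ⊕ 0xBA = 0x81.
P'[4]: 0x80 ⊕ 0x6B ⊕ 0xB1 = 0x5A.
P'[5]: 0xE9 ⊕ 0xA3 ⊕ 0x21 = 0x6B.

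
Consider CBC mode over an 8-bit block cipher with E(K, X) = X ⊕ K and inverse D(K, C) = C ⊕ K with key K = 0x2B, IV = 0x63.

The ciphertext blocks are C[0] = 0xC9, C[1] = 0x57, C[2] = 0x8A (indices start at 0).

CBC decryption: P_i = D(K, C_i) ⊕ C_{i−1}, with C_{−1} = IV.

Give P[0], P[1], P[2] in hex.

P[0] = 0x81, P[1] = 0xB5, P[2] = 0xF6

P[0]: D(K, 0xC9) = 0xE2; 0xE2 ⊕ 0x63 = 0x81.
P[1]: D(K, 0x57) = 0x7C; 0x7C ⊕ 0xC9 = 0xB5.
P[2]: D(K, 0x8A) = 0xA1; 0xA1 ⊕ 0x57 = 0xF6.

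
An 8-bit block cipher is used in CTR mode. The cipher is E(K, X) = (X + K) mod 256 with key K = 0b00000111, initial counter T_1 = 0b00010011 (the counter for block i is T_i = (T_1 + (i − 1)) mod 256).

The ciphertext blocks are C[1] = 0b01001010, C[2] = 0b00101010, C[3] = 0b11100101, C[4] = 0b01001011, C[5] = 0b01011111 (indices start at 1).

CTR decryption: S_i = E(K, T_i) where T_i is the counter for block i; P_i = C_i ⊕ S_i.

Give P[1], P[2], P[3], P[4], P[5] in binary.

P[1] = 0b01010000, P[2] = 0b00110001, P[3] = 0b11111001, P[4] = 0b01010110, P[5] = 0b01000001

P[1]: T = 0b00010011, S = E(K, T) = 0b00011010; 0b01001010 ⊕ 0b00011010 = 0b01010000.
P[2]: T = 0b00010100, S = E(K, T) = 0b00011011; 0b00101010 ⊕ 0b00011011 = 0b00110001.
P[3]: T = 0b00010101, S = E(K, T) = 0b00011100; 0b11100101 ⊕ 0b00011100 = 0b11111001.
P[4]: T = 0b00010110, S = E(K, T) = 0b00011101; 0b01001011 ⊕ 0b00011101 = 0b01010110.
P[5]: T = 0b00010111, S = E(K, T) = 0b00011110; 0b01011111 ⊕ 0b00011110 = 0b01000001.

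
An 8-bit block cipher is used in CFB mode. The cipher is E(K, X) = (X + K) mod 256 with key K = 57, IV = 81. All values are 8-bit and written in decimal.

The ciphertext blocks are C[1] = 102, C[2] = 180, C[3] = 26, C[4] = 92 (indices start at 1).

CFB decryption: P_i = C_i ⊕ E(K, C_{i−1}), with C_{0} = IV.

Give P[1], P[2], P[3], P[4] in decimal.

P[1] = 236, P[2] = 43, P[3] = 247, P[4] = 15

P[1]: E(K, 81) = 138; 102 ⊕ 138 = 236.
P[2]: E(K, 102) = 159; 180 ⊕ 159 = 43.
P[3]: E(K, 180) = 237; 26 ⊕ 237 = 247.
P[4]: E(K, 26) = 83; 92 ⊕ 83 = 15.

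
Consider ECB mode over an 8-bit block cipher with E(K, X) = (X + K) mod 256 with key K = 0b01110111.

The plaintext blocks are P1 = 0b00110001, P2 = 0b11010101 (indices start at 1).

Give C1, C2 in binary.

C1 = 0b10101000, C2 = 0b01001100

ECB encryption: C_i = E(K, P_i).
C1: E(K, 0b00110001) = 0b10101000.
C2: E(K, 0b11010101) = 0b01001100.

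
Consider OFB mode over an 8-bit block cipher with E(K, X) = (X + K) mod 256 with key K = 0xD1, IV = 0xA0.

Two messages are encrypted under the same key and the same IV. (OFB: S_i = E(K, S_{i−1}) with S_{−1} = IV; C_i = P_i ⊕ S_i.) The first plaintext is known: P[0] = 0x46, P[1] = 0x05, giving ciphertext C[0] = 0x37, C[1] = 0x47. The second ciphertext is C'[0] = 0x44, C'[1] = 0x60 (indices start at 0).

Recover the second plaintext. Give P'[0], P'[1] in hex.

P'[0] = 0x35, P'[1] = 0x22

In OFB with a reused IV, both messages share the same keystream S_i, so C_i ⊕ C'_i = P_i ⊕ P'_i and thus P'_i = P_i ⊕ C_i ⊕ C'_i.
P'[0]: 0x46 ⊕ 0x37 ⊕ 0x44 = 0x35.
P'[1]: 0x05 ⊕ 0x47 ⊕ 0x60 = 0x22.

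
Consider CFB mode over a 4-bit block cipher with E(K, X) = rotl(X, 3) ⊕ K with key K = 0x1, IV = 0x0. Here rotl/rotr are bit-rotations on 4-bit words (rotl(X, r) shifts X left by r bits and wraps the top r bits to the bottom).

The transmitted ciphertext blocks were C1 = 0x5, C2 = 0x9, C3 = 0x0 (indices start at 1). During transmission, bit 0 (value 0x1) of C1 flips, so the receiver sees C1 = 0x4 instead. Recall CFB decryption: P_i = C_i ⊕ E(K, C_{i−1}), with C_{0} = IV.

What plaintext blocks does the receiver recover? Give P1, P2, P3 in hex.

Only C1 changed, to 0x4. In CFB, a change in C_i flips the same bit in P_i and garbles P_{i+1}. Decrypting the received ciphertext:
P1: E(K, 0x0) = 0x1; 0x4 ⊕ 0x1 = 0x5.
P2: E(K, 0x4) = 0x3; 0x9 ⊕ 0x3 = 0xA.
P3: E(K, 0x9) = 0xD; 0x0 ⊕ 0xD = 0xD.
Blocks that differ from the original plaintext: P1, P2.

P1 = 0x5, P2 = 0xA, P3 = 0xD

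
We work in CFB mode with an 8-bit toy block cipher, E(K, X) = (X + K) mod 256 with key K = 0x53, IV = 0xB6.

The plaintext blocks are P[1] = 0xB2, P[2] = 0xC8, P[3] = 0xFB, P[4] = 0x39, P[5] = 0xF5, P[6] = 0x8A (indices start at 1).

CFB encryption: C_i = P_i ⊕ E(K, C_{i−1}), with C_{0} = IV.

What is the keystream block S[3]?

C[1]: E(K, 0xB6) = 0x09; 0xB2 ⊕ 0x09 = 0xBB.
C[2]: E(K, 0xBB) = 0x0E; 0xC8 ⊕ 0x0E = 0xC6.
C[3]: E(K, 0xC6) = 0x19; 0xFB ⊕ 0x19 = 0xE2.
So S[3] = 0x19.

0x19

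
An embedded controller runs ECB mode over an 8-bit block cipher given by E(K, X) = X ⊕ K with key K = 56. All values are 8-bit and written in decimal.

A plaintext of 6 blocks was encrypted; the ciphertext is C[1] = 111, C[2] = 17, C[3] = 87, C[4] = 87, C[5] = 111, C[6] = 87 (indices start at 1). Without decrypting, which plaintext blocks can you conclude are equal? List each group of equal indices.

P[1] = P[5]; P[3] = P[4] = P[6]

ECB encrypts each block independently with the same key, so equal ciphertext blocks imply equal plaintext blocks.
C[1] = C[5] = 111, so P[1] = P[5].
C[3] = C[4] = C[6] = 87, so P[3] = P[4] = P[6].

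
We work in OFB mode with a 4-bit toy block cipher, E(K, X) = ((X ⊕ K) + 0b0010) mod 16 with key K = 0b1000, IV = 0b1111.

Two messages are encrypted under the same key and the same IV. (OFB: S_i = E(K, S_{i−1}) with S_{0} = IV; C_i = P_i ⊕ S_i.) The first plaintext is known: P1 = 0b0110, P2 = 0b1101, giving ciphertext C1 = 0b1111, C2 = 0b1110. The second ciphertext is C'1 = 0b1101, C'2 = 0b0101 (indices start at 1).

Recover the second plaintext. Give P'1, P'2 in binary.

In OFB with a reused IV, both messages share the same keystream S_i, so C_i ⊕ C'_i = P_i ⊕ P'_i and thus P'_i = P_i ⊕ C_i ⊕ C'_i.
P'1: 0b0110 ⊕ 0b1111 ⊕ 0b1101 = 0b0100.
P'2: 0b1101 ⊕ 0b1110 ⊕ 0b0101 = 0b0110.

P'1 = 0b0100, P'2 = 0b0110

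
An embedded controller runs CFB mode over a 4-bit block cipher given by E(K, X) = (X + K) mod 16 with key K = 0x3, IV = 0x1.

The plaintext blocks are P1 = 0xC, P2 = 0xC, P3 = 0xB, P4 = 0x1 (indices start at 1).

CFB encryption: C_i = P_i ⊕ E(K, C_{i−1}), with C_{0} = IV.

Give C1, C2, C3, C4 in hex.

C1 = 0x8, C2 = 0x7, C3 = 0x1, C4 = 0x5

C1: E(K, 0x1) = 0x4; 0xC ⊕ 0x4 = 0x8.
C2: E(K, 0x8) = 0xB; 0xC ⊕ 0xB = 0x7.
C3: E(K, 0x7) = 0xA; 0xB ⊕ 0xA = 0x1.
C4: E(K, 0x1) = 0x4; 0x1 ⊕ 0x4 = 0x5.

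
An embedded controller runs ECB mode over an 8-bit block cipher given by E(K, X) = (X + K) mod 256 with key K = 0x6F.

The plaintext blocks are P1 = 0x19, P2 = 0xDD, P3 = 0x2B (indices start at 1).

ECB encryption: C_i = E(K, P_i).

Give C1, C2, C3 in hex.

C1 = 0x88, C2 = 0x4C, C3 = 0x9A

C1: E(K, 0x19) = 0x88.
C2: E(K, 0xDD) = 0x4C.
C3: E(K, 0x2B) = 0x9A.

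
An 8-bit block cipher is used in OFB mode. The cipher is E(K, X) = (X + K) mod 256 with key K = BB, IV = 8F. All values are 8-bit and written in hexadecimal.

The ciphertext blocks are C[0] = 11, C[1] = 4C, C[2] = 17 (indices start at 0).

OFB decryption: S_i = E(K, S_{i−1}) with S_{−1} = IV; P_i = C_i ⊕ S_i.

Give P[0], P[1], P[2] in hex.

P[0] = 5B, P[1] = 49, P[2] = D7

P[0]: S = E(K, 8F) = 4A; 11 ⊕ 4A = 5B.
P[1]: S = E(K, 4A) = 05; 4C ⊕ 05 = 49.
P[2]: S = E(K, 05) = C0; 17 ⊕ C0 = D7.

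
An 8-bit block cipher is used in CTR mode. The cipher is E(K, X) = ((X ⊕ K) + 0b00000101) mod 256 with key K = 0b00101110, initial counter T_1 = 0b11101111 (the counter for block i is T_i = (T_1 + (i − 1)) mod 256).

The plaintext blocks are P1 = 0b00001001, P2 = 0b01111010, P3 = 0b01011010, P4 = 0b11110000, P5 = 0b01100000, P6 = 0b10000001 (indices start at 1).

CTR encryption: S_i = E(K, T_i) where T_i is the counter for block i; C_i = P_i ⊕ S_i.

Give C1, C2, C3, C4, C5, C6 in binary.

C1 = 0b11001111, C2 = 0b10011001, C3 = 0b10111110, C4 = 0b00010001, C5 = 0b10000010, C6 = 0b01011110

C1: T = 0b11101111, S = E(K, T) = 0b11000110; 0b00001001 ⊕ 0b11000110 = 0b11001111.
C2: T = 0b11110000, S = E(K, T) = 0b11100011; 0b01111010 ⊕ 0b11100011 = 0b10011001.
C3: T = 0b11110001, S = E(K, T) = 0b11100100; 0b01011010 ⊕ 0b11100100 = 0b10111110.
C4: T = 0b11110010, S = E(K, T) = 0b11100001; 0b11110000 ⊕ 0b11100001 = 0b00010001.
C5: T = 0b11110011, S = E(K, T) = 0b11100010; 0b01100000 ⊕ 0b11100010 = 0b10000010.
C6: T = 0b11110100, S = E(K, T) = 0b11011111; 0b10000001 ⊕ 0b11011111 = 0b01011110.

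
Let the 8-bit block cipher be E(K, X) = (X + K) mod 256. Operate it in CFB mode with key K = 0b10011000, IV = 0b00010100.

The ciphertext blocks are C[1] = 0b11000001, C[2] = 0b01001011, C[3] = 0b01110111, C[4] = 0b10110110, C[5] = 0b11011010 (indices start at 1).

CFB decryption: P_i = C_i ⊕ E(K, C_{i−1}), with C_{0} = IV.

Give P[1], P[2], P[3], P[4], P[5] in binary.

P[1] = 0b01101101, P[2] = 0b00010010, P[3] = 0b10010100, P[4] = 0b10111001, P[5] = 0b10010100

P[1]: E(K, 0b00010100) = 0b10101100; 0b11000001 ⊕ 0b10101100 = 0b01101101.
P[2]: E(K, 0b11000001) = 0b01011001; 0b01001011 ⊕ 0b01011001 = 0b00010010.
P[3]: E(K, 0b01001011) = 0b11100011; 0b01110111 ⊕ 0b11100011 = 0b10010100.
P[4]: E(K, 0b01110111) = 0b00001111; 0b10110110 ⊕ 0b00001111 = 0b10111001.
P[5]: E(K, 0b10110110) = 0b01001110; 0b11011010 ⊕ 0b01001110 = 0b10010100.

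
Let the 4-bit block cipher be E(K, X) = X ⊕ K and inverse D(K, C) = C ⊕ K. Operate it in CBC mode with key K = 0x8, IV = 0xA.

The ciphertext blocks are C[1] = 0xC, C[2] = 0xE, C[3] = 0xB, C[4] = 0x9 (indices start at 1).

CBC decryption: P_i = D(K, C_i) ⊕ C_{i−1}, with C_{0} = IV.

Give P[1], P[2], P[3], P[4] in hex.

P[1] = 0xE, P[2] = 0xA, P[3] = 0xD, P[4] = 0xA

P[1]: D(K, 0xC) = 0x4; 0x4 ⊕ 0xA = 0xE.
P[2]: D(K, 0xE) = 0x6; 0x6 ⊕ 0xC = 0xA.
P[3]: D(K, 0xB) = 0x3; 0x3 ⊕ 0xE = 0xD.
P[4]: D(K, 0x9) = 0x1; 0x1 ⊕ 0xB = 0xA.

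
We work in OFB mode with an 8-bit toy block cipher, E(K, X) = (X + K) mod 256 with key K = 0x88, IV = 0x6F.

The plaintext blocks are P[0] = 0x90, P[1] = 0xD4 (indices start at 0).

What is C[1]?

C[1] = 0xAB

OFB encryption: S_i = E(K, S_{i−1}) with S_{−1} = IV; C_i = P_i ⊕ S_i.
C[0]: S = E(K, 0x6F) = 0xF7; 0x90 ⊕ 0xF7 = 0x67.
C[1]: S = E(K, 0xF7) = 0x7F; 0xD4 ⊕ 0x7F = 0xAB.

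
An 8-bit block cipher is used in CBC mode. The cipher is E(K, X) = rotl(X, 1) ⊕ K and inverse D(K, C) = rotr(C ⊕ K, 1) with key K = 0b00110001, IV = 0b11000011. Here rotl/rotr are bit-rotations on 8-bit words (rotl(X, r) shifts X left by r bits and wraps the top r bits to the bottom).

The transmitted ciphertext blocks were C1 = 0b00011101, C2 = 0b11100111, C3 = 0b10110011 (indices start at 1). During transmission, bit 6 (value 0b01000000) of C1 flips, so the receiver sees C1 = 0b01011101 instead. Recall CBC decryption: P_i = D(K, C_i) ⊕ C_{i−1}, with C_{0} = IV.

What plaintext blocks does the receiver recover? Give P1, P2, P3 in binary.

Only C1 changed, to 0b01011101. In CBC, a change in C_i garbles P_i and flips the same bit in P_{i+1}. Decrypting the received ciphertext:
P1: D(K, 0b01011101) = 0b00110110; 0b00110110 ⊕ 0b11000011 = 0b11110101.
P2: D(K, 0b11100111) = 0b01101011; 0b01101011 ⊕ 0b01011101 = 0b00110110.
P3: D(K, 0b10110011) = 0b01000001; 0b01000001 ⊕ 0b11100111 = 0b10100110.
Blocks that differ from the original plaintext: P1, P2.

P1 = 0b11110101, P2 = 0b00110110, P3 = 0b10100110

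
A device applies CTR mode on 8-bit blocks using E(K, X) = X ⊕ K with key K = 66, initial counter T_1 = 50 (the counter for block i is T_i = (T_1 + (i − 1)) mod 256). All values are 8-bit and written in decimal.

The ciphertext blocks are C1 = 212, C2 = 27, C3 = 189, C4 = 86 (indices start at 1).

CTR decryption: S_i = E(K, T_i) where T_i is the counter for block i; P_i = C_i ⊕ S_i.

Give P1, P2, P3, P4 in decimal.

P1: T = 50, S = E(K, T) = 112; 212 ⊕ 112 = 164.
P2: T = 51, S = E(K, T) = 113; 27 ⊕ 113 = 106.
P3: T = 52, S = E(K, T) = 118; 189 ⊕ 118 = 203.
P4: T = 53, S = E(K, T) = 119; 86 ⊕ 119 = 33.

P1 = 164, P2 = 106, P3 = 203, P4 = 33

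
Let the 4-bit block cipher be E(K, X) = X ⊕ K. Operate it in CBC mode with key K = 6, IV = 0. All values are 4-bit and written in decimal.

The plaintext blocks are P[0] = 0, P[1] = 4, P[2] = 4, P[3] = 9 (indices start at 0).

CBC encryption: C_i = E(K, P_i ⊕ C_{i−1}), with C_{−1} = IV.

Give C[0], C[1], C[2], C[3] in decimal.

C[0] = 6, C[1] = 4, C[2] = 6, C[3] = 9

C[0]: P[0] ⊕ 0 = 0; E(K, 0) = 6.
C[1]: P[1] ⊕ 6 = 2; E(K, 2) = 4.
C[2]: P[2] ⊕ 4 = 0; E(K, 0) = 6.
C[3]: P[3] ⊕ 6 = 15; E(K, 15) = 9.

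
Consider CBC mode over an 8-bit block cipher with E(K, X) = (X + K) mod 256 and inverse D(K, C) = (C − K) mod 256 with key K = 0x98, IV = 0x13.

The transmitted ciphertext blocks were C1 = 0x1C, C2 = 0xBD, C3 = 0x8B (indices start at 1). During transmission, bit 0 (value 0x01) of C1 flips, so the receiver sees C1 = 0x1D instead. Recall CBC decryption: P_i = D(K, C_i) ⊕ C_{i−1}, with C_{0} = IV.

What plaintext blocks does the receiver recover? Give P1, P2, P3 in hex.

Only C1 changed, to 0x1D. In CBC, a change in C_i garbles P_i and flips the same bit in P_{i+1}. Decrypting the received ciphertext:
P1: D(K, 0x1D) = 0x85; 0x85 ⊕ 0x13 = 0x96.
P2: D(K, 0xBD) = 0x25; 0x25 ⊕ 0x1D = 0x38.
P3: D(K, 0x8B) = 0xF3; 0xF3 ⊕ 0xBD = 0x4E.
Blocks that differ from the original plaintext: P1, P2.

P1 = 0x96, P2 = 0x38, P3 = 0x4E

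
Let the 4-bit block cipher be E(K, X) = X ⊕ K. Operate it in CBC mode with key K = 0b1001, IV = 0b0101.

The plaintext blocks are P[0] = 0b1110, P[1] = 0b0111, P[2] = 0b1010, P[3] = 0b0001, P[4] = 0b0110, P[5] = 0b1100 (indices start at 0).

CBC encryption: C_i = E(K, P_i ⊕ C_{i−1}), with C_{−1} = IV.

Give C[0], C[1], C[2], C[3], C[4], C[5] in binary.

C[0] = 0b0010, C[1] = 0b1100, C[2] = 0b1111, C[3] = 0b0111, C[4] = 0b1000, C[5] = 0b1101

C[0]: P[0] ⊕ 0b0101 = 0b1011; E(K, 0b1011) = 0b0010.
C[1]: P[1] ⊕ 0b0010 = 0b0101; E(K, 0b0101) = 0b1100.
C[2]: P[2] ⊕ 0b1100 = 0b0110; E(K, 0b0110) = 0b1111.
C[3]: P[3] ⊕ 0b1111 = 0b1110; E(K, 0b1110) = 0b0111.
C[4]: P[4] ⊕ 0b0111 = 0b0001; E(K, 0b0001) = 0b1000.
C[5]: P[5] ⊕ 0b1000 = 0b0100; E(K, 0b0100) = 0b1101.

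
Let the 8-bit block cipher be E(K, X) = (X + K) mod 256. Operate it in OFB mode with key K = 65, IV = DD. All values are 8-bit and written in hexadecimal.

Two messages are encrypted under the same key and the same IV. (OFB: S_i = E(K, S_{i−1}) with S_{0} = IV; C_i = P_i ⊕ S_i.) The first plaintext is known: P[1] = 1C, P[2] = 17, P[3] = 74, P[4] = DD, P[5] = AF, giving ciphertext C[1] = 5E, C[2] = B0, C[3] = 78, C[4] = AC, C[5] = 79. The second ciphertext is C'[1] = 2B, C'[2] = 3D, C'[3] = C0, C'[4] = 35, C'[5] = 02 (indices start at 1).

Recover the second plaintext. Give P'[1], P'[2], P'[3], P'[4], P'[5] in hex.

P'[1] = 69, P'[2] = 9A, P'[3] = CC, P'[4] = 44, P'[5] = D4

In OFB with a reused IV, both messages share the same keystream S_i, so C_i ⊕ C'_i = P_i ⊕ P'_i and thus P'_i = P_i ⊕ C_i ⊕ C'_i.
P'[1]: 1C ⊕ 5E ⊕ 2B = 69.
P'[2]: 17 ⊕ B0 ⊕ 3D = 9A.
P'[3]: 74 ⊕ 78 ⊕ C0 = CC.
P'[4]: DD ⊕ AC ⊕ 35 = 44.
P'[5]: AF ⊕ 79 ⊕ 02 = D4.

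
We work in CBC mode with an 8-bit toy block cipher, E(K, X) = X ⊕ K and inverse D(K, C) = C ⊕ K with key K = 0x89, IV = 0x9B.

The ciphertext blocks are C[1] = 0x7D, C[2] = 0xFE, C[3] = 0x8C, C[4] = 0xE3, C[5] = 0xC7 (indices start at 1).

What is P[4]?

P[4] = 0xE6

CBC decryption: P_i = D(K, C_i) ⊕ C_{i−1}, with C_{0} = IV.
P[4]: D(K, 0xE3) = 0x6A; 0x6A ⊕ 0x8C = 0xE6.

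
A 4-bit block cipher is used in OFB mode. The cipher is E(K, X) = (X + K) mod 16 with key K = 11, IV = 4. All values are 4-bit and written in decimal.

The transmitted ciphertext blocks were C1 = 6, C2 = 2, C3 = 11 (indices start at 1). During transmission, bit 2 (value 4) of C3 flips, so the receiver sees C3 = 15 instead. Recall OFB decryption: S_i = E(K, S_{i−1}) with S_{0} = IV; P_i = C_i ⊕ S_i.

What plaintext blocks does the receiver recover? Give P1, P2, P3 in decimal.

P1 = 9, P2 = 8, P3 = 10

Only C3 changed, to 15. In OFB, a change in C_i flips the same bit in P_i only; the keystream is unaffected. Decrypting the received ciphertext:
P1: S = E(K, 4) = 15; 6 ⊕ 15 = 9.
P2: S = E(K, 15) = 10; 2 ⊕ 10 = 8.
P3: S = E(K, 10) = 5; 15 ⊕ 5 = 10.
Blocks that differ from the original plaintext: P3.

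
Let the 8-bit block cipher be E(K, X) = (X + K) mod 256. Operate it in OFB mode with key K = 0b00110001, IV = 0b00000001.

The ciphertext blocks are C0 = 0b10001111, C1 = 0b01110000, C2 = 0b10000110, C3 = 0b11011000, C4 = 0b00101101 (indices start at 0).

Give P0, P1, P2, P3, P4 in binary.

OFB decryption: S_i = E(K, S_{i−1}) with S_{−1} = IV; P_i = C_i ⊕ S_i.
P0: S = E(K, 0b00000001) = 0b00110010; 0b10001111 ⊕ 0b00110010 = 0b10111101.
P1: S = E(K, 0b00110010) = 0b01100011; 0b01110000 ⊕ 0b01100011 = 0b00010011.
P2: S = E(K, 0b01100011) = 0b10010100; 0b10000110 ⊕ 0b10010100 = 0b00010010.
P3: S = E(K, 0b10010100) = 0b11000101; 0b11011000 ⊕ 0b11000101 = 0b00011101.
P4: S = E(K, 0b11000101) = 0b11110110; 0b00101101 ⊕ 0b11110110 = 0b11011011.

P0 = 0b10111101, P1 = 0b00010011, P2 = 0b00010010, P3 = 0b00011101, P4 = 0b11011011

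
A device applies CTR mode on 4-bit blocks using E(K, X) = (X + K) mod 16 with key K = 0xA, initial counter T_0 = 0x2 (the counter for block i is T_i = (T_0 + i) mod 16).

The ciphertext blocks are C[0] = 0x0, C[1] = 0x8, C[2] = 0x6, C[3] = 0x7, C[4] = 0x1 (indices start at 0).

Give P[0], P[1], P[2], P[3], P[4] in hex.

CTR decryption: S_i = E(K, T_i) where T_i is the counter for block i; P_i = C_i ⊕ S_i.
P[0]: T = 0x2, S = E(K, T) = 0xC; 0x0 ⊕ 0xC = 0xC.
P[1]: T = 0x3, S = E(K, T) = 0xD; 0x8 ⊕ 0xD = 0x5.
P[2]: T = 0x4, S = E(K, T) = 0xE; 0x6 ⊕ 0xE = 0x8.
P[3]: T = 0x5, S = E(K, T) = 0xF; 0x7 ⊕ 0xF = 0x8.
P[4]: T = 0x6, S = E(K, T) = 0x0; 0x1 ⊕ 0x0 = 0x1.

P[0] = 0xC, P[1] = 0x5, P[2] = 0x8, P[3] = 0x8, P[4] = 0x1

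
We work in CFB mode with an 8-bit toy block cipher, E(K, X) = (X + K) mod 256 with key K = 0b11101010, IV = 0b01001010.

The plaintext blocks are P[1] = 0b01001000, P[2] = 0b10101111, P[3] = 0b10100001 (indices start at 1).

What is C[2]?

CFB encryption: C_i = P_i ⊕ E(K, C_{i−1}), with C_{0} = IV.
C[1]: E(K, 0b01001010) = 0b00110100; 0b01001000 ⊕ 0b00110100 = 0b01111100.
C[2]: E(K, 0b01111100) = 0b01100110; 0b10101111 ⊕ 0b01100110 = 0b11001001.

C[2] = 0b11001001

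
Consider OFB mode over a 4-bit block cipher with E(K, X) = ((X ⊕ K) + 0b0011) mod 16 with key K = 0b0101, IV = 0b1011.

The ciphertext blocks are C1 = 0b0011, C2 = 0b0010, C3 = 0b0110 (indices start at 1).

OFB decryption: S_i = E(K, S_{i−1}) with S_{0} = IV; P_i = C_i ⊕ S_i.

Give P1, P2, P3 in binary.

P1 = 0b0010, P2 = 0b0101, P3 = 0b0011

P1: S = E(K, 0b1011) = 0b0001; 0b0011 ⊕ 0b0001 = 0b0010.
P2: S = E(K, 0b0001) = 0b0111; 0b0010 ⊕ 0b0111 = 0b0101.
P3: S = E(K, 0b0111) = 0b0101; 0b0110 ⊕ 0b0101 = 0b0011.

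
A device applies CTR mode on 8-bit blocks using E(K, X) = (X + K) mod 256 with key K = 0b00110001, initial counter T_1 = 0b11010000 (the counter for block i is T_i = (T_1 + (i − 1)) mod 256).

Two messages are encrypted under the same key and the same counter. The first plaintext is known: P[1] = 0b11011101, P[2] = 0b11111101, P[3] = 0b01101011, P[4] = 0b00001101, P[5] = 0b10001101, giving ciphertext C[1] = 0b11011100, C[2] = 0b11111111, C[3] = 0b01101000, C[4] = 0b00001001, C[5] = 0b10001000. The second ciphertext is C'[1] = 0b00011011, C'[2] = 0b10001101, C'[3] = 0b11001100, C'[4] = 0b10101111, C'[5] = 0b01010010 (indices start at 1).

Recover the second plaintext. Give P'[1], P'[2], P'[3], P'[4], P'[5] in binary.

In CTR with a reused counter, both messages share the same keystream S_i, so C_i ⊕ C'_i = P_i ⊕ P'_i and thus P'_i = P_i ⊕ C_i ⊕ C'_i.
P'[1]: 0b11011101 ⊕ 0b11011100 ⊕ 0b00011011 = 0b00011010.
P'[2]: 0b11111101 ⊕ 0b11111111 ⊕ 0b10001101 = 0b10001111.
P'[3]: 0b01101011 ⊕ 0b01101000 ⊕ 0b11001100 = 0b11001111.
P'[4]: 0b00001101 ⊕ 0b00001001 ⊕ 0b10101111 = 0b10101011.
P'[5]: 0b10001101 ⊕ 0b10001000 ⊕ 0b01010010 = 0b01010111.

P'[1] = 0b00011010, P'[2] = 0b10001111, P'[3] = 0b11001111, P'[4] = 0b10101011, P'[5] = 0b01010111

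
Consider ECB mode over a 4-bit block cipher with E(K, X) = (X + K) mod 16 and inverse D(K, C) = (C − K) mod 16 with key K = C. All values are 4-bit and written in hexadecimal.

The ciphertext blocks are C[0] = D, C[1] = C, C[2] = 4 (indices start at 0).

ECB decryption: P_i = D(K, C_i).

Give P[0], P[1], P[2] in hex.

P[0] = 1, P[1] = 0, P[2] = 8

P[0]: D(K, D) = 1.
P[1]: D(K, C) = 0.
P[2]: D(K, 4) = 8.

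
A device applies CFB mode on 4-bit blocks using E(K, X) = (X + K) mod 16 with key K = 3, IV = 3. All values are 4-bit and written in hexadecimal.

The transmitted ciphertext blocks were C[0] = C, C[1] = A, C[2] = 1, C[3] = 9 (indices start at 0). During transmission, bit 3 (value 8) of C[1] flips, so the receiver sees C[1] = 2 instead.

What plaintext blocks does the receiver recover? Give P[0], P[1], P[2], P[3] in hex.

P[0] = A, P[1] = D, P[2] = 4, P[3] = D

CFB decryption: P_i = C_i ⊕ E(K, C_{i−1}), with C_{−1} = IV.
Only C[1] changed, to 2. In CFB, a change in C_i flips the same bit in P_i and garbles P_{i+1}. Decrypting the received ciphertext:
P[0]: E(K, 3) = 6; C ⊕ 6 = A.
P[1]: E(K, C) = F; 2 ⊕ F = D.
P[2]: E(K, 2) = 5; 1 ⊕ 5 = 4.
P[3]: E(K, 1) = 4; 9 ⊕ 4 = D.
Blocks that differ from the original plaintext: P[1], P[2].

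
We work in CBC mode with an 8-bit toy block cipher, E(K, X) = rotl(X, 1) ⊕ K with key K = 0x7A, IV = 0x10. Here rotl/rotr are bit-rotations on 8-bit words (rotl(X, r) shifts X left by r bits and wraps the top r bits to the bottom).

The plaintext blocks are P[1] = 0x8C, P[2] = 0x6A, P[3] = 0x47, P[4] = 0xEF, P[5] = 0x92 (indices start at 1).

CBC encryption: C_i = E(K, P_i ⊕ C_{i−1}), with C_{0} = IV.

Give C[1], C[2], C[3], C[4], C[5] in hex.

C[1] = 0x43, C[2] = 0x28, C[3] = 0xA4, C[4] = 0xEC, C[5] = 0x86

C[1]: P[1] ⊕ 0x10 = 0x9C; E(K, 0x9C) = 0x43.
C[2]: P[2] ⊕ 0x43 = 0x29; E(K, 0x29) = 0x28.
C[3]: P[3] ⊕ 0x28 = 0x6F; E(K, 0x6F) = 0xA4.
C[4]: P[4] ⊕ 0xA4 = 0x4B; E(K, 0x4B) = 0xEC.
C[5]: P[5] ⊕ 0xEC = 0x7E; E(K, 0x7E) = 0x86.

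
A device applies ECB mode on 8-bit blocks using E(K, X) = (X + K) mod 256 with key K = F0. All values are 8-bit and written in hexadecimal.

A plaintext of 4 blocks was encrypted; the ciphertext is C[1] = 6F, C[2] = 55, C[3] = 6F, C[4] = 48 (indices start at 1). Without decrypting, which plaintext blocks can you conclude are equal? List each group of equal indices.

P[1] = P[3]

ECB encrypts each block independently with the same key, so equal ciphertext blocks imply equal plaintext blocks.
C[1] = C[3] = 6F, so P[1] = P[3].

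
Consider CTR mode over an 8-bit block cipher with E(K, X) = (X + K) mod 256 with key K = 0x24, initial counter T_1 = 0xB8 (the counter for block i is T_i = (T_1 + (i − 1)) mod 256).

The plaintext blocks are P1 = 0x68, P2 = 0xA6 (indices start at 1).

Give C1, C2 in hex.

CTR encryption: S_i = E(K, T_i) where T_i is the counter for block i; C_i = P_i ⊕ S_i.
C1: T = 0xB8, S = E(K, T) = 0xDC; 0x68 ⊕ 0xDC = 0xB4.
C2: T = 0xB9, S = E(K, T) = 0xDD; 0xA6 ⊕ 0xDD = 0x7B.

C1 = 0xB4, C2 = 0x7B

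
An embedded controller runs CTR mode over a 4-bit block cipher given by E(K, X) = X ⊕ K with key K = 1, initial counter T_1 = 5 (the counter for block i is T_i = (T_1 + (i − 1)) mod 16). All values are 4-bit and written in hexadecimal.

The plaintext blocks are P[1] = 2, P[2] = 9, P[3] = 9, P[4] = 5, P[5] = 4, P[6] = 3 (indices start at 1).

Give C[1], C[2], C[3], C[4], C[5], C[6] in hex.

C[1] = 6, C[2] = E, C[3] = F, C[4] = C, C[5] = C, C[6] = 8

CTR encryption: S_i = E(K, T_i) where T_i is the counter for block i; C_i = P_i ⊕ S_i.
C[1]: T = 5, S = E(K, T) = 4; 2 ⊕ 4 = 6.
C[2]: T = 6, S = E(K, T) = 7; 9 ⊕ 7 = E.
C[3]: T = 7, S = E(K, T) = 6; 9 ⊕ 6 = F.
C[4]: T = 8, S = E(K, T) = 9; 5 ⊕ 9 = C.
C[5]: T = 9, S = E(K, T) = 8; 4 ⊕ 8 = C.
C[6]: T = A, S = E(K, T) = B; 3 ⊕ B = 8.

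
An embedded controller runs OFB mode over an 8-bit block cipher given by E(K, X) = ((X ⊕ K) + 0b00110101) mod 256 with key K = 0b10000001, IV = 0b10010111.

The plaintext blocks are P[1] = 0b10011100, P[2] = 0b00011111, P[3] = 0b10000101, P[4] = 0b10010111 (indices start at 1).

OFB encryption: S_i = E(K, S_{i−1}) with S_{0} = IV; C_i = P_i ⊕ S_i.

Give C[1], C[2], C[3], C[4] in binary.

C[1]: S = E(K, 0b10010111) = 0b01001011; 0b10011100 ⊕ 0b01001011 = 0b11010111.
C[2]: S = E(K, 0b01001011) = 0b11111111; 0b00011111 ⊕ 0b11111111 = 0b11100000.
C[3]: S = E(K, 0b11111111) = 0b10110011; 0b10000101 ⊕ 0b10110011 = 0b00110110.
C[4]: S = E(K, 0b10110011) = 0b01100111; 0b10010111 ⊕ 0b01100111 = 0b11110000.

C[1] = 0b11010111, C[2] = 0b11100000, C[3] = 0b00110110, C[4] = 0b11110000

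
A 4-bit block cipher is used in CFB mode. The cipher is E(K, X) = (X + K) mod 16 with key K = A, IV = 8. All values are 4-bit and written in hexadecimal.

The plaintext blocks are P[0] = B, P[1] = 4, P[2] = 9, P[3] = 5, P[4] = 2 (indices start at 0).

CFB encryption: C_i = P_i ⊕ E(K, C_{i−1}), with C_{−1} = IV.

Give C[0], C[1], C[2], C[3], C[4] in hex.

C[0]: E(K, 8) = 2; B ⊕ 2 = 9.
C[1]: E(K, 9) = 3; 4 ⊕ 3 = 7.
C[2]: E(K, 7) = 1; 9 ⊕ 1 = 8.
C[3]: E(K, 8) = 2; 5 ⊕ 2 = 7.
C[4]: E(K, 7) = 1; 2 ⊕ 1 = 3.

C[0] = 9, C[1] = 7, C[2] = 8, C[3] = 7, C[4] = 3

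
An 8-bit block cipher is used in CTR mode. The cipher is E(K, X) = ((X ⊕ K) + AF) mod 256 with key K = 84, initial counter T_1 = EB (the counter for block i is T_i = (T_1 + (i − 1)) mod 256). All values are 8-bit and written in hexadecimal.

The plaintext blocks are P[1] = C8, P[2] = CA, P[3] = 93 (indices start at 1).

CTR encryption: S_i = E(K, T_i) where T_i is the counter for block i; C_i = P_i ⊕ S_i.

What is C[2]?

C[2] = DD

C[1]: T = EB, S = E(K, T) = 1E; C8 ⊕ 1E = D6.
C[2]: T = EC, S = E(K, T) = 17; CA ⊕ 17 = DD.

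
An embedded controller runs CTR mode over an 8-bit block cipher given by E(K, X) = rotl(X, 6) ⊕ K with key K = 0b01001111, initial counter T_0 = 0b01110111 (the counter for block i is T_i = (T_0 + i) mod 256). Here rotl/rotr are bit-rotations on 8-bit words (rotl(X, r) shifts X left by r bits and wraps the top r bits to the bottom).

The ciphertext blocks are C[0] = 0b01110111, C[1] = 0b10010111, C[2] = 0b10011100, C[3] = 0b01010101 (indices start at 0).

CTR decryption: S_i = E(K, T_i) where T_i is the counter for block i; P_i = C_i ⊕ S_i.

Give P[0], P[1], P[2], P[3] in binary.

P[0]: T = 0b01110111, S = E(K, T) = 0b10010010; 0b01110111 ⊕ 0b10010010 = 0b11100101.
P[1]: T = 0b01111000, S = E(K, T) = 0b01010001; 0b10010111 ⊕ 0b01010001 = 0b11000110.
P[2]: T = 0b01111001, S = E(K, T) = 0b00010001; 0b10011100 ⊕ 0b00010001 = 0b10001101.
P[3]: T = 0b01111010, S = E(K, T) = 0b11010001; 0b01010101 ⊕ 0b11010001 = 0b10000100.

P[0] = 0b11100101, P[1] = 0b11000110, P[2] = 0b10001101, P[3] = 0b10000100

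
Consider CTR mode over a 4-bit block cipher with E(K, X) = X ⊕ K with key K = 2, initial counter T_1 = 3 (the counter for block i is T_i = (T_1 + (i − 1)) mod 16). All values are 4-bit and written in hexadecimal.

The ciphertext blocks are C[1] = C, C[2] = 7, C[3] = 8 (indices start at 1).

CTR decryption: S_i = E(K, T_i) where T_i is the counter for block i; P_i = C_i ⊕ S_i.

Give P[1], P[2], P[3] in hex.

P[1] = D, P[2] = 1, P[3] = F

P[1]: T = 3, S = E(K, T) = 1; C ⊕ 1 = D.
P[2]: T = 4, S = E(K, T) = 6; 7 ⊕ 6 = 1.
P[3]: T = 5, S = E(K, T) = 7; 8 ⊕ 7 = F.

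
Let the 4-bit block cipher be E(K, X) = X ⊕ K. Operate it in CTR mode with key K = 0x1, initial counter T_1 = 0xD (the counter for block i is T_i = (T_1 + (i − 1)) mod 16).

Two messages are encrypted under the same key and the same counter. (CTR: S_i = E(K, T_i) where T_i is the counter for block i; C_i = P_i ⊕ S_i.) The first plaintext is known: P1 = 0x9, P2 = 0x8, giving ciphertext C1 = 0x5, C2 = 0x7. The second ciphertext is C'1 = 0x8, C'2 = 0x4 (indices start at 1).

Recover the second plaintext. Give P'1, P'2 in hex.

In CTR with a reused counter, both messages share the same keystream S_i, so C_i ⊕ C'_i = P_i ⊕ P'_i and thus P'_i = P_i ⊕ C_i ⊕ C'_i.
P'1: 0x9 ⊕ 0x5 ⊕ 0x8 = 0x4.
P'2: 0x8 ⊕ 0x7 ⊕ 0x4 = 0xB.

P'1 = 0x4, P'2 = 0xB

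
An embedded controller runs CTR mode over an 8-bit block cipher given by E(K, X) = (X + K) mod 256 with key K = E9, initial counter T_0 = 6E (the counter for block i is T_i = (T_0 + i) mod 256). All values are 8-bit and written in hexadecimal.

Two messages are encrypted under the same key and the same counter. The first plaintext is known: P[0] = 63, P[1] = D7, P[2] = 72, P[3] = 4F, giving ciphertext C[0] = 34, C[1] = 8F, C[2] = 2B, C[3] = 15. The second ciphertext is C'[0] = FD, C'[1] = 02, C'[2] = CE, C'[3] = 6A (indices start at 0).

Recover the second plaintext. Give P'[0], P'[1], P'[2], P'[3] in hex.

P'[0] = AA, P'[1] = 5A, P'[2] = 97, P'[3] = 30

In CTR with a reused counter, both messages share the same keystream S_i, so C_i ⊕ C'_i = P_i ⊕ P'_i and thus P'_i = P_i ⊕ C_i ⊕ C'_i.
P'[0]: 63 ⊕ 34 ⊕ FD = AA.
P'[1]: D7 ⊕ 8F ⊕ 02 = 5A.
P'[2]: 72 ⊕ 2B ⊕ CE = 97.
P'[3]: 4F ⊕ 15 ⊕ 6A = 30.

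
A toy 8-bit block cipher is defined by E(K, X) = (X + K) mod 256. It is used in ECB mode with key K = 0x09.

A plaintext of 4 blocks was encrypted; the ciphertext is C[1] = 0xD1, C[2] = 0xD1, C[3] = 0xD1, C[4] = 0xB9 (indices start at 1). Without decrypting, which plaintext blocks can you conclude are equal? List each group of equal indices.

ECB encrypts each block independently with the same key, so equal ciphertext blocks imply equal plaintext blocks.
C[1] = C[2] = C[3] = 0xD1, so P[1] = P[2] = P[3].

P[1] = P[2] = P[3]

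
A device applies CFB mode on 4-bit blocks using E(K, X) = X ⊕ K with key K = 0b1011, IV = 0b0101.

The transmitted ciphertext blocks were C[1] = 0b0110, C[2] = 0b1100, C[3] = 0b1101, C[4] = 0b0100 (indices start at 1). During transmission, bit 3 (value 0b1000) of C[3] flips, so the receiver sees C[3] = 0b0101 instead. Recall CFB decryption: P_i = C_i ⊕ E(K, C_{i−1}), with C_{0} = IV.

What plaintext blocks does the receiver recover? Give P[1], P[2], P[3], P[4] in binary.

P[1] = 0b1000, P[2] = 0b0001, P[3] = 0b0010, P[4] = 0b1010

Only C[3] changed, to 0b0101. In CFB, a change in C_i flips the same bit in P_i and garbles P_{i+1}. Decrypting the received ciphertext:
P[1]: E(K, 0b0101) = 0b1110; 0b0110 ⊕ 0b1110 = 0b1000.
P[2]: E(K, 0b0110) = 0b1101; 0b1100 ⊕ 0b1101 = 0b0001.
P[3]: E(K, 0b1100) = 0b0111; 0b0101 ⊕ 0b0111 = 0b0010.
P[4]: E(K, 0b0101) = 0b1110; 0b0100 ⊕ 0b1110 = 0b1010.
Blocks that differ from the original plaintext: P[3], P[4].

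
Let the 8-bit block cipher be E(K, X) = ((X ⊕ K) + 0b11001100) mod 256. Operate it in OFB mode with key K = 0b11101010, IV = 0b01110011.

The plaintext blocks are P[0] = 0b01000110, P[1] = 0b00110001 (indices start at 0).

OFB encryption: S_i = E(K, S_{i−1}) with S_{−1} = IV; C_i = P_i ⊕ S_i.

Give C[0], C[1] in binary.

C[0]: S = E(K, 0b01110011) = 0b01100101; 0b01000110 ⊕ 0b01100101 = 0b00100011.
C[1]: S = E(K, 0b01100101) = 0b01011011; 0b00110001 ⊕ 0b01011011 = 0b01101010.

C[0] = 0b00100011, C[1] = 0b01101010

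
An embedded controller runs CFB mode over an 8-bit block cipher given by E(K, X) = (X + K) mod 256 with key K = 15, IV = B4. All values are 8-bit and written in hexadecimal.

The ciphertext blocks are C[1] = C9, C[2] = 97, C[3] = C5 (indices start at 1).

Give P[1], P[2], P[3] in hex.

P[1] = 00, P[2] = 49, P[3] = 69

CFB decryption: P_i = C_i ⊕ E(K, C_{i−1}), with C_{0} = IV.
P[1]: E(K, B4) = C9; C9 ⊕ C9 = 00.
P[2]: E(K, C9) = DE; 97 ⊕ DE = 49.
P[3]: E(K, 97) = AC; C5 ⊕ AC = 69.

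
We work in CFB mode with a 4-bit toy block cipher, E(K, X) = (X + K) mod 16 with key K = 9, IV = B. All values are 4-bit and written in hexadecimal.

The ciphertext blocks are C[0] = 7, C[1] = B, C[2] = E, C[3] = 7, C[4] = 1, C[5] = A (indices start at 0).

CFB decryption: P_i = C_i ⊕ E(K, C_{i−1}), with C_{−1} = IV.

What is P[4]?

P[4]: E(K, 7) = 0; 1 ⊕ 0 = 1.

P[4] = 1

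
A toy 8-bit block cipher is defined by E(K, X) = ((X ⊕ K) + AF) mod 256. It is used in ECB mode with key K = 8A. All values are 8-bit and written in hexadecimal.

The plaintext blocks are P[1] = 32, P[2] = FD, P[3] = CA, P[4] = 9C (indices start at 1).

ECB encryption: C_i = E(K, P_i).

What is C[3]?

C[3] = EF

C[3]: E(K, CA) = EF.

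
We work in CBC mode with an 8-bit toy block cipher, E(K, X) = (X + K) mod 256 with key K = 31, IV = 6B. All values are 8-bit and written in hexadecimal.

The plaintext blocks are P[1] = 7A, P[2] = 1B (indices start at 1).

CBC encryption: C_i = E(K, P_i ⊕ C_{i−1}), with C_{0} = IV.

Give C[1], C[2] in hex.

C[1]: P[1] ⊕ 6B = 11; E(K, 11) = 42.
C[2]: P[2] ⊕ 42 = 59; E(K, 59) = 8A.

C[1] = 42, C[2] = 8A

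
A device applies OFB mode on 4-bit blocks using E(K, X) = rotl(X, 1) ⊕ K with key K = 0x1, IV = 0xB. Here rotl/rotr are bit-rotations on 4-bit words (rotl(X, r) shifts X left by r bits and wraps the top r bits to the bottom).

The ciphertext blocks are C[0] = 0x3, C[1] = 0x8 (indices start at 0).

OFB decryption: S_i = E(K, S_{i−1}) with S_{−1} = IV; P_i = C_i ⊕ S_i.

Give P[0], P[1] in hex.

P[0]: S = E(K, 0xB) = 0x6; 0x3 ⊕ 0x6 = 0x5.
P[1]: S = E(K, 0x6) = 0xD; 0x8 ⊕ 0xD = 0x5.

P[0] = 0x5, P[1] = 0x5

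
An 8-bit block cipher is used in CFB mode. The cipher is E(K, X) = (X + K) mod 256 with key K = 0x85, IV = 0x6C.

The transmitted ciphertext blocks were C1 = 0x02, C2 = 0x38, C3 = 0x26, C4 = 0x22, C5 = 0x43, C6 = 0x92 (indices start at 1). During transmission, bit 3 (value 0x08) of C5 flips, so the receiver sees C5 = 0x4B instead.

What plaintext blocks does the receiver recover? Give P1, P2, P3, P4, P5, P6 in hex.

P1 = 0xF3, P2 = 0xBF, P3 = 0x9B, P4 = 0x89, P5 = 0xEC, P6 = 0x42

CFB decryption: P_i = C_i ⊕ E(K, C_{i−1}), with C_{0} = IV.
Only C5 changed, to 0x4B. In CFB, a change in C_i flips the same bit in P_i and garbles P_{i+1}. Decrypting the received ciphertext:
P1: E(K, 0x6C) = 0xF1; 0x02 ⊕ 0xF1 = 0xF3.
P2: E(K, 0x02) = 0x87; 0x38 ⊕ 0x87 = 0xBF.
P3: E(K, 0x38) = 0xBD; 0x26 ⊕ 0xBD = 0x9B.
P4: E(K, 0x26) = 0xAB; 0x22 ⊕ 0xAB = 0x89.
P5: E(K, 0x22) = 0xA7; 0x4B ⊕ 0xA7 = 0xEC.
P6: E(K, 0x4B) = 0xD0; 0x92 ⊕ 0xD0 = 0x42.
Blocks that differ from the original plaintext: P5, P6.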